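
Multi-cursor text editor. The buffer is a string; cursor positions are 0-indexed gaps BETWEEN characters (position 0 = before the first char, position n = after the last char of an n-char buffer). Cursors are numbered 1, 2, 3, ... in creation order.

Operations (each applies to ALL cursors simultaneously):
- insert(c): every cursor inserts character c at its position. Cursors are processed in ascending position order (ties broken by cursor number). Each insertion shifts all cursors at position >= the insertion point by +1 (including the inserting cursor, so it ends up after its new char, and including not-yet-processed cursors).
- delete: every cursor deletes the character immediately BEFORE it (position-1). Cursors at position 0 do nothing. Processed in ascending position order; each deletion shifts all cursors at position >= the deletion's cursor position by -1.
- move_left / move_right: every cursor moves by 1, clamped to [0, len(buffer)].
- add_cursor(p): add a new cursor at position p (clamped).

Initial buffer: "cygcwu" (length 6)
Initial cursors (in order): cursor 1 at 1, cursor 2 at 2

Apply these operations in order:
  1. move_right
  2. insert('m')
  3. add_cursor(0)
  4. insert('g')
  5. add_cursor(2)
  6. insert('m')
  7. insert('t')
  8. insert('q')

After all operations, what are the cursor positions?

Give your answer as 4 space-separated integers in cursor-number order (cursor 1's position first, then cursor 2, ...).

After op 1 (move_right): buffer="cygcwu" (len 6), cursors c1@2 c2@3, authorship ......
After op 2 (insert('m')): buffer="cymgmcwu" (len 8), cursors c1@3 c2@5, authorship ..1.2...
After op 3 (add_cursor(0)): buffer="cymgmcwu" (len 8), cursors c3@0 c1@3 c2@5, authorship ..1.2...
After op 4 (insert('g')): buffer="gcymggmgcwu" (len 11), cursors c3@1 c1@5 c2@8, authorship 3..11.22...
After op 5 (add_cursor(2)): buffer="gcymggmgcwu" (len 11), cursors c3@1 c4@2 c1@5 c2@8, authorship 3..11.22...
After op 6 (insert('m')): buffer="gmcmymgmgmgmcwu" (len 15), cursors c3@2 c4@4 c1@8 c2@12, authorship 33.4.111.222...
After op 7 (insert('t')): buffer="gmtcmtymgmtgmgmtcwu" (len 19), cursors c3@3 c4@6 c1@11 c2@16, authorship 333.44.1111.2222...
After op 8 (insert('q')): buffer="gmtqcmtqymgmtqgmgmtqcwu" (len 23), cursors c3@4 c4@8 c1@14 c2@20, authorship 3333.444.11111.22222...

Answer: 14 20 4 8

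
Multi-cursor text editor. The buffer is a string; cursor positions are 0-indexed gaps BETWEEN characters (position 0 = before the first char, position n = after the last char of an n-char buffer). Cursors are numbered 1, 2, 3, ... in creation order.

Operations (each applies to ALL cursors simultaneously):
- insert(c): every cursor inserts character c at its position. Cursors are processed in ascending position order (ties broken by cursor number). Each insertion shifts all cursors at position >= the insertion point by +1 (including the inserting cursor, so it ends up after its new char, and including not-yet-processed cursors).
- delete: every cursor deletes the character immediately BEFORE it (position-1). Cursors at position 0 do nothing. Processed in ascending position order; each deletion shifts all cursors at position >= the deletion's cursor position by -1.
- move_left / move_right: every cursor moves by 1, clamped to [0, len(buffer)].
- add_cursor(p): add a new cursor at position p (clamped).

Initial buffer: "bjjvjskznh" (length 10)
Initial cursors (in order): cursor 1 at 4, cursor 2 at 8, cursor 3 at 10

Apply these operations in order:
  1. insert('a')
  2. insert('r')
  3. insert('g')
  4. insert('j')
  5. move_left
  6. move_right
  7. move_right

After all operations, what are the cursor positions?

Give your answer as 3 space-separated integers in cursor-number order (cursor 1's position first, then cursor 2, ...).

After op 1 (insert('a')): buffer="bjjvajskzanha" (len 13), cursors c1@5 c2@10 c3@13, authorship ....1....2..3
After op 2 (insert('r')): buffer="bjjvarjskzarnhar" (len 16), cursors c1@6 c2@12 c3@16, authorship ....11....22..33
After op 3 (insert('g')): buffer="bjjvargjskzargnharg" (len 19), cursors c1@7 c2@14 c3@19, authorship ....111....222..333
After op 4 (insert('j')): buffer="bjjvargjjskzargjnhargj" (len 22), cursors c1@8 c2@16 c3@22, authorship ....1111....2222..3333
After op 5 (move_left): buffer="bjjvargjjskzargjnhargj" (len 22), cursors c1@7 c2@15 c3@21, authorship ....1111....2222..3333
After op 6 (move_right): buffer="bjjvargjjskzargjnhargj" (len 22), cursors c1@8 c2@16 c3@22, authorship ....1111....2222..3333
After op 7 (move_right): buffer="bjjvargjjskzargjnhargj" (len 22), cursors c1@9 c2@17 c3@22, authorship ....1111....2222..3333

Answer: 9 17 22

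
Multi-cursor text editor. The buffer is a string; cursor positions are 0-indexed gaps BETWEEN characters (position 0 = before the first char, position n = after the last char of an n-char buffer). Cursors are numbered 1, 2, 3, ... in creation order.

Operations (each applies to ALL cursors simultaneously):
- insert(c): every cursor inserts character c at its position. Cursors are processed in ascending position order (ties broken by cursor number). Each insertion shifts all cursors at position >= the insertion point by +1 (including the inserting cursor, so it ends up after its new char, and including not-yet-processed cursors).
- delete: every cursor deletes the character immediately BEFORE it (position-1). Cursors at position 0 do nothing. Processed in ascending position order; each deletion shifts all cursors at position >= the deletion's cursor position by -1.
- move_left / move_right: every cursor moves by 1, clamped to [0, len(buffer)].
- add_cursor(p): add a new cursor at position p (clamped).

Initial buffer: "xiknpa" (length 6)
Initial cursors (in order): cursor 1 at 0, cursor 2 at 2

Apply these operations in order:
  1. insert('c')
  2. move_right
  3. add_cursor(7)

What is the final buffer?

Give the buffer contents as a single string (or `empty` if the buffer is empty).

Answer: cxicknpa

Derivation:
After op 1 (insert('c')): buffer="cxicknpa" (len 8), cursors c1@1 c2@4, authorship 1..2....
After op 2 (move_right): buffer="cxicknpa" (len 8), cursors c1@2 c2@5, authorship 1..2....
After op 3 (add_cursor(7)): buffer="cxicknpa" (len 8), cursors c1@2 c2@5 c3@7, authorship 1..2....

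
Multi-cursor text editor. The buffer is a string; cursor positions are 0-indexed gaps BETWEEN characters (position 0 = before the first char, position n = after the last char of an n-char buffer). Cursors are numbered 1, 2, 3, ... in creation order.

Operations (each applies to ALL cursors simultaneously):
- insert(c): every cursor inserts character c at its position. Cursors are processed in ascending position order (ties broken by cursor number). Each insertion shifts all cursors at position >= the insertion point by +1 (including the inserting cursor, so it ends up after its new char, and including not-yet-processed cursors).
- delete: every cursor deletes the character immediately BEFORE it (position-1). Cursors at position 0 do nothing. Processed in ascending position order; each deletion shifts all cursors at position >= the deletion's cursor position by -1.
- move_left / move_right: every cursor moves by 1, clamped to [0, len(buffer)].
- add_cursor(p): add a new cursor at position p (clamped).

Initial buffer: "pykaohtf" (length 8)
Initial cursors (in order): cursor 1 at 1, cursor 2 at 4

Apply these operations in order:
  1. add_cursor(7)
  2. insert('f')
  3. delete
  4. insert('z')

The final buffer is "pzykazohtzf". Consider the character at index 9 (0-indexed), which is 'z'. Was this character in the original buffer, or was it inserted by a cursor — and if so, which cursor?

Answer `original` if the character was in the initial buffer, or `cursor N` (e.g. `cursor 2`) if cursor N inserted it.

After op 1 (add_cursor(7)): buffer="pykaohtf" (len 8), cursors c1@1 c2@4 c3@7, authorship ........
After op 2 (insert('f')): buffer="pfykafohtff" (len 11), cursors c1@2 c2@6 c3@10, authorship .1...2...3.
After op 3 (delete): buffer="pykaohtf" (len 8), cursors c1@1 c2@4 c3@7, authorship ........
After op 4 (insert('z')): buffer="pzykazohtzf" (len 11), cursors c1@2 c2@6 c3@10, authorship .1...2...3.
Authorship (.=original, N=cursor N): . 1 . . . 2 . . . 3 .
Index 9: author = 3

Answer: cursor 3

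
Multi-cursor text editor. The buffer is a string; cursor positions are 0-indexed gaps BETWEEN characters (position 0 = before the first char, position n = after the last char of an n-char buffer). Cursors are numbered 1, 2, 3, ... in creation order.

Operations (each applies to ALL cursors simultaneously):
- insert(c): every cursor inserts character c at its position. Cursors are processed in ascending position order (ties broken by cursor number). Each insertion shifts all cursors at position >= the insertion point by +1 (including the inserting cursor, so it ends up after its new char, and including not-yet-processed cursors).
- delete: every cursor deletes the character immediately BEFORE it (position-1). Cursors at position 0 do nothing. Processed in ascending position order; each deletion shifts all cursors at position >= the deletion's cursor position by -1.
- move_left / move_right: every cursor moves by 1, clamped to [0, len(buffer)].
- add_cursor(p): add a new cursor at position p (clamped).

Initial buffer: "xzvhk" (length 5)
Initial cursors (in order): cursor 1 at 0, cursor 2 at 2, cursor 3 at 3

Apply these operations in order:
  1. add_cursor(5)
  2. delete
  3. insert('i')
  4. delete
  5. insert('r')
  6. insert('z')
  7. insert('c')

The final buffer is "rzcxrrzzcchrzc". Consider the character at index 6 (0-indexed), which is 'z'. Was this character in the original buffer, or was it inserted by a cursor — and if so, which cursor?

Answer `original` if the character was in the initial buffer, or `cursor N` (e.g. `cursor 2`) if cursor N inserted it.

After op 1 (add_cursor(5)): buffer="xzvhk" (len 5), cursors c1@0 c2@2 c3@3 c4@5, authorship .....
After op 2 (delete): buffer="xh" (len 2), cursors c1@0 c2@1 c3@1 c4@2, authorship ..
After op 3 (insert('i')): buffer="ixiihi" (len 6), cursors c1@1 c2@4 c3@4 c4@6, authorship 1.23.4
After op 4 (delete): buffer="xh" (len 2), cursors c1@0 c2@1 c3@1 c4@2, authorship ..
After op 5 (insert('r')): buffer="rxrrhr" (len 6), cursors c1@1 c2@4 c3@4 c4@6, authorship 1.23.4
After op 6 (insert('z')): buffer="rzxrrzzhrz" (len 10), cursors c1@2 c2@7 c3@7 c4@10, authorship 11.2323.44
After op 7 (insert('c')): buffer="rzcxrrzzcchrzc" (len 14), cursors c1@3 c2@10 c3@10 c4@14, authorship 111.232323.444
Authorship (.=original, N=cursor N): 1 1 1 . 2 3 2 3 2 3 . 4 4 4
Index 6: author = 2

Answer: cursor 2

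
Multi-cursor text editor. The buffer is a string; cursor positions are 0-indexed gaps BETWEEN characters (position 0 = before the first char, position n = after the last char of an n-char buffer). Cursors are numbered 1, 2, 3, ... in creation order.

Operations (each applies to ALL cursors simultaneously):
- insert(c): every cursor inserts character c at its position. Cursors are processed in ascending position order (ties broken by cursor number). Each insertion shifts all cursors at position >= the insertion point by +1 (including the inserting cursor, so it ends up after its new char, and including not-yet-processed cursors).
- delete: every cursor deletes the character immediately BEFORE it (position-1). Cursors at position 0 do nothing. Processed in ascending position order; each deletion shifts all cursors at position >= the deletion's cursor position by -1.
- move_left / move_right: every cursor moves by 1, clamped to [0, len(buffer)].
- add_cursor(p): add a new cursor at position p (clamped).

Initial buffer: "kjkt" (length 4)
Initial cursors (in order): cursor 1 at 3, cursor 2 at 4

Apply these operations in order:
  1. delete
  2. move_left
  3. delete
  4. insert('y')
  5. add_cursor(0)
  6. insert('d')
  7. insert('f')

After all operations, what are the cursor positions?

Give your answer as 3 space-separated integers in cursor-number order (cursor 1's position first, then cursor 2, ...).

Answer: 8 8 2

Derivation:
After op 1 (delete): buffer="kj" (len 2), cursors c1@2 c2@2, authorship ..
After op 2 (move_left): buffer="kj" (len 2), cursors c1@1 c2@1, authorship ..
After op 3 (delete): buffer="j" (len 1), cursors c1@0 c2@0, authorship .
After op 4 (insert('y')): buffer="yyj" (len 3), cursors c1@2 c2@2, authorship 12.
After op 5 (add_cursor(0)): buffer="yyj" (len 3), cursors c3@0 c1@2 c2@2, authorship 12.
After op 6 (insert('d')): buffer="dyyddj" (len 6), cursors c3@1 c1@5 c2@5, authorship 31212.
After op 7 (insert('f')): buffer="dfyyddffj" (len 9), cursors c3@2 c1@8 c2@8, authorship 33121212.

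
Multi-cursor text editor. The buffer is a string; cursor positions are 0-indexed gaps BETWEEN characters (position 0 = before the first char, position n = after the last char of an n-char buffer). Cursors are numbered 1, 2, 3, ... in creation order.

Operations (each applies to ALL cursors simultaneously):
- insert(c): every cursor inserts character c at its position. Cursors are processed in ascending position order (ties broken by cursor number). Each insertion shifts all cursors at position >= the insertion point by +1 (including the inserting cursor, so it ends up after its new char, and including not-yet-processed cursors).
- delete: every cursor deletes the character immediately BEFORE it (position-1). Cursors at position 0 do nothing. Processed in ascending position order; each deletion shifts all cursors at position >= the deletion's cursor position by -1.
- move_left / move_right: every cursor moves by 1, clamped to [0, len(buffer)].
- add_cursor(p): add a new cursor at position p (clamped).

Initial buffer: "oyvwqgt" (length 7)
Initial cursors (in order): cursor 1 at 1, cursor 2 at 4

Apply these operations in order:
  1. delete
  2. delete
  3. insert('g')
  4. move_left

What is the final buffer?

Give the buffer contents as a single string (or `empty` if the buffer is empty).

After op 1 (delete): buffer="yvqgt" (len 5), cursors c1@0 c2@2, authorship .....
After op 2 (delete): buffer="yqgt" (len 4), cursors c1@0 c2@1, authorship ....
After op 3 (insert('g')): buffer="gygqgt" (len 6), cursors c1@1 c2@3, authorship 1.2...
After op 4 (move_left): buffer="gygqgt" (len 6), cursors c1@0 c2@2, authorship 1.2...

Answer: gygqgt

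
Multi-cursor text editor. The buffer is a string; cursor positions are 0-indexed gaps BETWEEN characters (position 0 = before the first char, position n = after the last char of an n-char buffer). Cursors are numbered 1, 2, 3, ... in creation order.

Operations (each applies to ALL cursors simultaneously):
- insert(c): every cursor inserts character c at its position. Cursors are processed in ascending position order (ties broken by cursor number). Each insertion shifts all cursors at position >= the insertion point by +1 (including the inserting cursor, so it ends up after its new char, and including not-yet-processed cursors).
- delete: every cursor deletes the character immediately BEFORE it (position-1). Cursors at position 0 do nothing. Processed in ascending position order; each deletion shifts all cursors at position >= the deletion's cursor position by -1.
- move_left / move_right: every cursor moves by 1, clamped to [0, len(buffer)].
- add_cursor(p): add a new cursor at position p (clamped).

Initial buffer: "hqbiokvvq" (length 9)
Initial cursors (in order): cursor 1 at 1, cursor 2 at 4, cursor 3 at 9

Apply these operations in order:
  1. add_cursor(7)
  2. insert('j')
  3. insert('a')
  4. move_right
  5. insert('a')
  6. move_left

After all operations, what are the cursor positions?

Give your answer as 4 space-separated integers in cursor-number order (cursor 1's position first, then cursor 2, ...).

Answer: 4 10 20 16

Derivation:
After op 1 (add_cursor(7)): buffer="hqbiokvvq" (len 9), cursors c1@1 c2@4 c4@7 c3@9, authorship .........
After op 2 (insert('j')): buffer="hjqbijokvjvqj" (len 13), cursors c1@2 c2@6 c4@10 c3@13, authorship .1...2...4..3
After op 3 (insert('a')): buffer="hjaqbijaokvjavqja" (len 17), cursors c1@3 c2@8 c4@13 c3@17, authorship .11...22...44..33
After op 4 (move_right): buffer="hjaqbijaokvjavqja" (len 17), cursors c1@4 c2@9 c4@14 c3@17, authorship .11...22...44..33
After op 5 (insert('a')): buffer="hjaqabijaoakvjavaqjaa" (len 21), cursors c1@5 c2@11 c4@17 c3@21, authorship .11.1..22.2..44.4.333
After op 6 (move_left): buffer="hjaqabijaoakvjavaqjaa" (len 21), cursors c1@4 c2@10 c4@16 c3@20, authorship .11.1..22.2..44.4.333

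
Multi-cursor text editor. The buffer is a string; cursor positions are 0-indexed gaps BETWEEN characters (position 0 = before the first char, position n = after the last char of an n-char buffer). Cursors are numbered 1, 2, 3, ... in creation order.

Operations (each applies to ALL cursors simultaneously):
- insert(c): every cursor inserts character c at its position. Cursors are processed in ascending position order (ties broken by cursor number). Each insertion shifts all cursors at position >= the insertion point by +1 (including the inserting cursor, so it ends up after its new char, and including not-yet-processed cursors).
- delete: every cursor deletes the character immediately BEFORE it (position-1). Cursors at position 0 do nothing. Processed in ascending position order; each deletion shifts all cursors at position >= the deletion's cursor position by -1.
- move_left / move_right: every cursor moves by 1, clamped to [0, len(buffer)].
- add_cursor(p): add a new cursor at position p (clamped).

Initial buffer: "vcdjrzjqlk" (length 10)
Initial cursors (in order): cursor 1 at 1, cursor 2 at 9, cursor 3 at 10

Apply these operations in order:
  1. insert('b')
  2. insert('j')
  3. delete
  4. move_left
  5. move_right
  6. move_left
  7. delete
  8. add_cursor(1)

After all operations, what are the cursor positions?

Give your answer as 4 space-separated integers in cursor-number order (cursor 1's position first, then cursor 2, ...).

Answer: 0 8 9 1

Derivation:
After op 1 (insert('b')): buffer="vbcdjrzjqlbkb" (len 13), cursors c1@2 c2@11 c3@13, authorship .1........2.3
After op 2 (insert('j')): buffer="vbjcdjrzjqlbjkbj" (len 16), cursors c1@3 c2@13 c3@16, authorship .11........22.33
After op 3 (delete): buffer="vbcdjrzjqlbkb" (len 13), cursors c1@2 c2@11 c3@13, authorship .1........2.3
After op 4 (move_left): buffer="vbcdjrzjqlbkb" (len 13), cursors c1@1 c2@10 c3@12, authorship .1........2.3
After op 5 (move_right): buffer="vbcdjrzjqlbkb" (len 13), cursors c1@2 c2@11 c3@13, authorship .1........2.3
After op 6 (move_left): buffer="vbcdjrzjqlbkb" (len 13), cursors c1@1 c2@10 c3@12, authorship .1........2.3
After op 7 (delete): buffer="bcdjrzjqbb" (len 10), cursors c1@0 c2@8 c3@9, authorship 1.......23
After op 8 (add_cursor(1)): buffer="bcdjrzjqbb" (len 10), cursors c1@0 c4@1 c2@8 c3@9, authorship 1.......23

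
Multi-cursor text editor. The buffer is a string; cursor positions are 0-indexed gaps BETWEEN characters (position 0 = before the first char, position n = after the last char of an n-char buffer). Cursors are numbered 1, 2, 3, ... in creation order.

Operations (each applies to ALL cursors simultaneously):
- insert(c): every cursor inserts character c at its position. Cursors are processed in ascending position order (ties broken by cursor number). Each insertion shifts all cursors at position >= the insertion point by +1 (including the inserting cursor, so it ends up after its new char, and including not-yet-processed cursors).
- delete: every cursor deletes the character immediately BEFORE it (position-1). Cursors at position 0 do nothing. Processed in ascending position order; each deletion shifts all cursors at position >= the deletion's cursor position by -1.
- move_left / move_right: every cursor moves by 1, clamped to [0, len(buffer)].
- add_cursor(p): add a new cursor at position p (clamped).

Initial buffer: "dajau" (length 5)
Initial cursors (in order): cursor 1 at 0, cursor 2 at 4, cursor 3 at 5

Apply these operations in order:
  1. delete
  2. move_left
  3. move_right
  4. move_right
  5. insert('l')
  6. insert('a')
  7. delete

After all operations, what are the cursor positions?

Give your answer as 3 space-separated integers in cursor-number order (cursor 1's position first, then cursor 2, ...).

Answer: 3 6 6

Derivation:
After op 1 (delete): buffer="daj" (len 3), cursors c1@0 c2@3 c3@3, authorship ...
After op 2 (move_left): buffer="daj" (len 3), cursors c1@0 c2@2 c3@2, authorship ...
After op 3 (move_right): buffer="daj" (len 3), cursors c1@1 c2@3 c3@3, authorship ...
After op 4 (move_right): buffer="daj" (len 3), cursors c1@2 c2@3 c3@3, authorship ...
After op 5 (insert('l')): buffer="daljll" (len 6), cursors c1@3 c2@6 c3@6, authorship ..1.23
After op 6 (insert('a')): buffer="dalajllaa" (len 9), cursors c1@4 c2@9 c3@9, authorship ..11.2323
After op 7 (delete): buffer="daljll" (len 6), cursors c1@3 c2@6 c3@6, authorship ..1.23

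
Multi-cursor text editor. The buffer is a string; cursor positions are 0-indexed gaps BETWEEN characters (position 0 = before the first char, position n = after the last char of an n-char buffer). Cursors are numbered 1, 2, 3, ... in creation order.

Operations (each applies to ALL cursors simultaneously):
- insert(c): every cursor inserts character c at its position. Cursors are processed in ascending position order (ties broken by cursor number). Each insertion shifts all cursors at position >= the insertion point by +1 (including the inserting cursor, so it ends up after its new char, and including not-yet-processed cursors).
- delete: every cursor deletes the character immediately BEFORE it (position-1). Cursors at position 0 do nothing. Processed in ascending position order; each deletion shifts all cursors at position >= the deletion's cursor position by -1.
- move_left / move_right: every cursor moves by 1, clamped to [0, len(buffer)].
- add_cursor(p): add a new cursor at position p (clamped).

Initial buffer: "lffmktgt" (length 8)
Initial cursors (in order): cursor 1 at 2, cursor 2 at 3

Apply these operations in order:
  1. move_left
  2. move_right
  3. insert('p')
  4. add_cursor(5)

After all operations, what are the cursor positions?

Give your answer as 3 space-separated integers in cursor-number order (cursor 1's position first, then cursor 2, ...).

After op 1 (move_left): buffer="lffmktgt" (len 8), cursors c1@1 c2@2, authorship ........
After op 2 (move_right): buffer="lffmktgt" (len 8), cursors c1@2 c2@3, authorship ........
After op 3 (insert('p')): buffer="lfpfpmktgt" (len 10), cursors c1@3 c2@5, authorship ..1.2.....
After op 4 (add_cursor(5)): buffer="lfpfpmktgt" (len 10), cursors c1@3 c2@5 c3@5, authorship ..1.2.....

Answer: 3 5 5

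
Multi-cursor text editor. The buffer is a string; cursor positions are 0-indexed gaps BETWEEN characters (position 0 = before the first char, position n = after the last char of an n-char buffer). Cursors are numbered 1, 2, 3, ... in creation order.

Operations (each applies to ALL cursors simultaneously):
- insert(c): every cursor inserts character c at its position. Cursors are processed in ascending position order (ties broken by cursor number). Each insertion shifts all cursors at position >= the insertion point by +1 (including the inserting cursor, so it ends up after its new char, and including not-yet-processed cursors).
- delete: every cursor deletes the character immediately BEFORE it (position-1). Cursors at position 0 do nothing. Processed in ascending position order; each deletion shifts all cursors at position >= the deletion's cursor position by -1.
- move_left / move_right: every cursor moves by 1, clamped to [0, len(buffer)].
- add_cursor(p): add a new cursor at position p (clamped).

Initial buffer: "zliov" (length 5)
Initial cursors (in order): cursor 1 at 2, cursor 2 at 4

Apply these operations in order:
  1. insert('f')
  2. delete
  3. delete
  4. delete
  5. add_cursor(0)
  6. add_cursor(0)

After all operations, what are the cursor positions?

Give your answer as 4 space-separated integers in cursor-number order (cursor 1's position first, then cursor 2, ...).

Answer: 0 0 0 0

Derivation:
After op 1 (insert('f')): buffer="zlfiofv" (len 7), cursors c1@3 c2@6, authorship ..1..2.
After op 2 (delete): buffer="zliov" (len 5), cursors c1@2 c2@4, authorship .....
After op 3 (delete): buffer="ziv" (len 3), cursors c1@1 c2@2, authorship ...
After op 4 (delete): buffer="v" (len 1), cursors c1@0 c2@0, authorship .
After op 5 (add_cursor(0)): buffer="v" (len 1), cursors c1@0 c2@0 c3@0, authorship .
After op 6 (add_cursor(0)): buffer="v" (len 1), cursors c1@0 c2@0 c3@0 c4@0, authorship .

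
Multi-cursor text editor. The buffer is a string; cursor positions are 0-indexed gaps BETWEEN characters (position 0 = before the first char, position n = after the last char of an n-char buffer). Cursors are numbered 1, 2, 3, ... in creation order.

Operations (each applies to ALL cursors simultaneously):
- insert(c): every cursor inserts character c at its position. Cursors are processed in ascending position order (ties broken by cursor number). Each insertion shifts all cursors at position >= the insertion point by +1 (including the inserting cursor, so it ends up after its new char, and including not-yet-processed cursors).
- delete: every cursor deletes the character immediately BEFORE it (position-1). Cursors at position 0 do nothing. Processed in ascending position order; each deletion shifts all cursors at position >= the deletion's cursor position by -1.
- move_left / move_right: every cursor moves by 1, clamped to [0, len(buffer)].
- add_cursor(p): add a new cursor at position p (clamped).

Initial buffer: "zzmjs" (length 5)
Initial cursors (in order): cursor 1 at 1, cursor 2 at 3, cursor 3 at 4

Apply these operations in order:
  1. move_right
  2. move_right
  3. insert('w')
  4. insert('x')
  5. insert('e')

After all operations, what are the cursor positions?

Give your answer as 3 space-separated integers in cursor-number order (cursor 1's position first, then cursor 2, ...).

After op 1 (move_right): buffer="zzmjs" (len 5), cursors c1@2 c2@4 c3@5, authorship .....
After op 2 (move_right): buffer="zzmjs" (len 5), cursors c1@3 c2@5 c3@5, authorship .....
After op 3 (insert('w')): buffer="zzmwjsww" (len 8), cursors c1@4 c2@8 c3@8, authorship ...1..23
After op 4 (insert('x')): buffer="zzmwxjswwxx" (len 11), cursors c1@5 c2@11 c3@11, authorship ...11..2323
After op 5 (insert('e')): buffer="zzmwxejswwxxee" (len 14), cursors c1@6 c2@14 c3@14, authorship ...111..232323

Answer: 6 14 14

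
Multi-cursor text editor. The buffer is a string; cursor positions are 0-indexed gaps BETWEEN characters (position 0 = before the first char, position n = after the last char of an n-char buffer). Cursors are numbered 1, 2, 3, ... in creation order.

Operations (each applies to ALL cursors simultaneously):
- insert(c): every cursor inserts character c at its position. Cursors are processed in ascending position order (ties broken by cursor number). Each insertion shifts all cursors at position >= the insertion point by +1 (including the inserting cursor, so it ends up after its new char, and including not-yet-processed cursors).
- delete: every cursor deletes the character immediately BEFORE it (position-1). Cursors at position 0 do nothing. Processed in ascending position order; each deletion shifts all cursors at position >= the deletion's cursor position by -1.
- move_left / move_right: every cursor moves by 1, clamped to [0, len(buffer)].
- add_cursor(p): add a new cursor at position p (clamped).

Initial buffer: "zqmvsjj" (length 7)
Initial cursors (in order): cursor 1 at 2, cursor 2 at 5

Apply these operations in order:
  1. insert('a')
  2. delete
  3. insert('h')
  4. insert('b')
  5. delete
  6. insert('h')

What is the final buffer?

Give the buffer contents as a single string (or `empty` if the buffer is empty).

Answer: zqhhmvshhjj

Derivation:
After op 1 (insert('a')): buffer="zqamvsajj" (len 9), cursors c1@3 c2@7, authorship ..1...2..
After op 2 (delete): buffer="zqmvsjj" (len 7), cursors c1@2 c2@5, authorship .......
After op 3 (insert('h')): buffer="zqhmvshjj" (len 9), cursors c1@3 c2@7, authorship ..1...2..
After op 4 (insert('b')): buffer="zqhbmvshbjj" (len 11), cursors c1@4 c2@9, authorship ..11...22..
After op 5 (delete): buffer="zqhmvshjj" (len 9), cursors c1@3 c2@7, authorship ..1...2..
After op 6 (insert('h')): buffer="zqhhmvshhjj" (len 11), cursors c1@4 c2@9, authorship ..11...22..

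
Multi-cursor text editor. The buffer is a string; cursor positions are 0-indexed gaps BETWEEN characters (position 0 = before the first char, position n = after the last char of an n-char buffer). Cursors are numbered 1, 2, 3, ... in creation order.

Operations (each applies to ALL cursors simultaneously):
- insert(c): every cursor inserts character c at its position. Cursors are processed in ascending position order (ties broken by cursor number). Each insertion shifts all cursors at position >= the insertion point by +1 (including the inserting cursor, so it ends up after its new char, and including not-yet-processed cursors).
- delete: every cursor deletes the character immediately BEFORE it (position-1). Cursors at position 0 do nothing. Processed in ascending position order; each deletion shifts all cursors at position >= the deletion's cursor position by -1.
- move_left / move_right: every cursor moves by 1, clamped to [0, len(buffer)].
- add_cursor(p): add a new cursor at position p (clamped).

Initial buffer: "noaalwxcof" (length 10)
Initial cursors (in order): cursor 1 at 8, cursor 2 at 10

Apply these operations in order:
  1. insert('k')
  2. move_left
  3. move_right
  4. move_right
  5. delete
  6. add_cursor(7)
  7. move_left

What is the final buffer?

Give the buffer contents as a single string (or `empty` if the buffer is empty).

After op 1 (insert('k')): buffer="noaalwxckofk" (len 12), cursors c1@9 c2@12, authorship ........1..2
After op 2 (move_left): buffer="noaalwxckofk" (len 12), cursors c1@8 c2@11, authorship ........1..2
After op 3 (move_right): buffer="noaalwxckofk" (len 12), cursors c1@9 c2@12, authorship ........1..2
After op 4 (move_right): buffer="noaalwxckofk" (len 12), cursors c1@10 c2@12, authorship ........1..2
After op 5 (delete): buffer="noaalwxckf" (len 10), cursors c1@9 c2@10, authorship ........1.
After op 6 (add_cursor(7)): buffer="noaalwxckf" (len 10), cursors c3@7 c1@9 c2@10, authorship ........1.
After op 7 (move_left): buffer="noaalwxckf" (len 10), cursors c3@6 c1@8 c2@9, authorship ........1.

Answer: noaalwxckf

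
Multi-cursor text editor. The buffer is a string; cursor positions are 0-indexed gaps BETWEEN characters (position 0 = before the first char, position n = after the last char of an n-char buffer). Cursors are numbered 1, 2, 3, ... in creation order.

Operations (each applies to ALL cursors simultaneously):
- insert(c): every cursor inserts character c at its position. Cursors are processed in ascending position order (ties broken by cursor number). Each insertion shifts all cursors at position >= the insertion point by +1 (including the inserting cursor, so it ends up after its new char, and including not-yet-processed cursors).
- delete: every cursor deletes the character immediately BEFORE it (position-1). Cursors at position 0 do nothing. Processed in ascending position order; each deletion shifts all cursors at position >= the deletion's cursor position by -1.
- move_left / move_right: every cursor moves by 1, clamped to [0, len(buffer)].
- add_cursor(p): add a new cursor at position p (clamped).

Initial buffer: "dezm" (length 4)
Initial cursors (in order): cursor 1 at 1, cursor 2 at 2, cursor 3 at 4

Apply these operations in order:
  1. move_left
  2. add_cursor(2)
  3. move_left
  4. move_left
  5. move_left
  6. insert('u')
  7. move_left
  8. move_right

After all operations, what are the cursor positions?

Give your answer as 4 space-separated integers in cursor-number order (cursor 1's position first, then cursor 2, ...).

After op 1 (move_left): buffer="dezm" (len 4), cursors c1@0 c2@1 c3@3, authorship ....
After op 2 (add_cursor(2)): buffer="dezm" (len 4), cursors c1@0 c2@1 c4@2 c3@3, authorship ....
After op 3 (move_left): buffer="dezm" (len 4), cursors c1@0 c2@0 c4@1 c3@2, authorship ....
After op 4 (move_left): buffer="dezm" (len 4), cursors c1@0 c2@0 c4@0 c3@1, authorship ....
After op 5 (move_left): buffer="dezm" (len 4), cursors c1@0 c2@0 c3@0 c4@0, authorship ....
After op 6 (insert('u')): buffer="uuuudezm" (len 8), cursors c1@4 c2@4 c3@4 c4@4, authorship 1234....
After op 7 (move_left): buffer="uuuudezm" (len 8), cursors c1@3 c2@3 c3@3 c4@3, authorship 1234....
After op 8 (move_right): buffer="uuuudezm" (len 8), cursors c1@4 c2@4 c3@4 c4@4, authorship 1234....

Answer: 4 4 4 4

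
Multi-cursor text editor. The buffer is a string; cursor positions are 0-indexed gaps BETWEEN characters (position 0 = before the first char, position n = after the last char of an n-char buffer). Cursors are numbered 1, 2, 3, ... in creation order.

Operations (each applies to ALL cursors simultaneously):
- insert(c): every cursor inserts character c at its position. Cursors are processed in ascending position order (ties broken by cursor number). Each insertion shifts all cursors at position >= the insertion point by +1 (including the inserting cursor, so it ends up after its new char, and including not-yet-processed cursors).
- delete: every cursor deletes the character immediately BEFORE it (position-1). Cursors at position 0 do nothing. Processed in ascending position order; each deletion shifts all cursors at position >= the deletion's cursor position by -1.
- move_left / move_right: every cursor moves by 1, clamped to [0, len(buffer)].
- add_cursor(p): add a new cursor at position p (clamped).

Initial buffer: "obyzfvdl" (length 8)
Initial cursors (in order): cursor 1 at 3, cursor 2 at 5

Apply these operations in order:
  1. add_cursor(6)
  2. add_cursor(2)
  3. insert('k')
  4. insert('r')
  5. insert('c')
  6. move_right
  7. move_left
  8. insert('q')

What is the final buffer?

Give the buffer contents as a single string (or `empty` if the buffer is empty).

After op 1 (add_cursor(6)): buffer="obyzfvdl" (len 8), cursors c1@3 c2@5 c3@6, authorship ........
After op 2 (add_cursor(2)): buffer="obyzfvdl" (len 8), cursors c4@2 c1@3 c2@5 c3@6, authorship ........
After op 3 (insert('k')): buffer="obkykzfkvkdl" (len 12), cursors c4@3 c1@5 c2@8 c3@10, authorship ..4.1..2.3..
After op 4 (insert('r')): buffer="obkrykrzfkrvkrdl" (len 16), cursors c4@4 c1@7 c2@11 c3@14, authorship ..44.11..22.33..
After op 5 (insert('c')): buffer="obkrcykrczfkrcvkrcdl" (len 20), cursors c4@5 c1@9 c2@14 c3@18, authorship ..444.111..222.333..
After op 6 (move_right): buffer="obkrcykrczfkrcvkrcdl" (len 20), cursors c4@6 c1@10 c2@15 c3@19, authorship ..444.111..222.333..
After op 7 (move_left): buffer="obkrcykrczfkrcvkrcdl" (len 20), cursors c4@5 c1@9 c2@14 c3@18, authorship ..444.111..222.333..
After op 8 (insert('q')): buffer="obkrcqykrcqzfkrcqvkrcqdl" (len 24), cursors c4@6 c1@11 c2@17 c3@22, authorship ..4444.1111..2222.3333..

Answer: obkrcqykrcqzfkrcqvkrcqdl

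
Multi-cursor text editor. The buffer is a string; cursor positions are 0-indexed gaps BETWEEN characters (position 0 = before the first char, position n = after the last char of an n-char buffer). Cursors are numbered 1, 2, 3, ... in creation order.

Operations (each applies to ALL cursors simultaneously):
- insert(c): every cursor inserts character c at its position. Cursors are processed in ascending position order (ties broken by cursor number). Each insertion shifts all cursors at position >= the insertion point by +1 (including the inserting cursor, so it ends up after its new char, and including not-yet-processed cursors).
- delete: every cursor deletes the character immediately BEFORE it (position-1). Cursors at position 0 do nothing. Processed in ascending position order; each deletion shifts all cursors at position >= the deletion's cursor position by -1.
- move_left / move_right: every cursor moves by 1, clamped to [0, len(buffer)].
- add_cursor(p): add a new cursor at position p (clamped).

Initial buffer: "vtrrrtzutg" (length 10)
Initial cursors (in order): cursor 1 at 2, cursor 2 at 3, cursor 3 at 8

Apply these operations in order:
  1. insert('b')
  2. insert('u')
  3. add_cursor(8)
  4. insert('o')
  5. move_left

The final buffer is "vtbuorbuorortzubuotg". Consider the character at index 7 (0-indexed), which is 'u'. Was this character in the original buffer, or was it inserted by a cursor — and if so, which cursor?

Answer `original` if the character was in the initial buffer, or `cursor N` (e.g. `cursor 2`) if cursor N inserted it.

Answer: cursor 2

Derivation:
After op 1 (insert('b')): buffer="vtbrbrrtzubtg" (len 13), cursors c1@3 c2@5 c3@11, authorship ..1.2.....3..
After op 2 (insert('u')): buffer="vtburburrtzubutg" (len 16), cursors c1@4 c2@7 c3@14, authorship ..11.22.....33..
After op 3 (add_cursor(8)): buffer="vtburburrtzubutg" (len 16), cursors c1@4 c2@7 c4@8 c3@14, authorship ..11.22.....33..
After op 4 (insert('o')): buffer="vtbuorbuorortzubuotg" (len 20), cursors c1@5 c2@9 c4@11 c3@18, authorship ..111.222.4....333..
After op 5 (move_left): buffer="vtbuorbuorortzubuotg" (len 20), cursors c1@4 c2@8 c4@10 c3@17, authorship ..111.222.4....333..
Authorship (.=original, N=cursor N): . . 1 1 1 . 2 2 2 . 4 . . . . 3 3 3 . .
Index 7: author = 2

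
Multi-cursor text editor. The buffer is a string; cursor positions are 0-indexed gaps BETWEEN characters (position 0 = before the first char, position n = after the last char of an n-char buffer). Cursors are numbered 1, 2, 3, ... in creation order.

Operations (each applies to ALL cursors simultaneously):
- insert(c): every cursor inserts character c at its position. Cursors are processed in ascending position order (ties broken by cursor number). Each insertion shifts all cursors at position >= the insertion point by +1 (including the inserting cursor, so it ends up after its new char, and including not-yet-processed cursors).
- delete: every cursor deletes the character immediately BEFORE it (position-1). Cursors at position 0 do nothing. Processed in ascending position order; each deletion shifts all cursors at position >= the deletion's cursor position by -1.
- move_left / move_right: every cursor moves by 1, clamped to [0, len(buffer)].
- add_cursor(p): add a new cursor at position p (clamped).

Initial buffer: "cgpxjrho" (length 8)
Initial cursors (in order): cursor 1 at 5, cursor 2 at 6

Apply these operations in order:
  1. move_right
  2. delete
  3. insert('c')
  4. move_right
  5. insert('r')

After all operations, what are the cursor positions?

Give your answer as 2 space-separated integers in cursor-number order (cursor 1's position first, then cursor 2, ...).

Answer: 10 10

Derivation:
After op 1 (move_right): buffer="cgpxjrho" (len 8), cursors c1@6 c2@7, authorship ........
After op 2 (delete): buffer="cgpxjo" (len 6), cursors c1@5 c2@5, authorship ......
After op 3 (insert('c')): buffer="cgpxjcco" (len 8), cursors c1@7 c2@7, authorship .....12.
After op 4 (move_right): buffer="cgpxjcco" (len 8), cursors c1@8 c2@8, authorship .....12.
After op 5 (insert('r')): buffer="cgpxjccorr" (len 10), cursors c1@10 c2@10, authorship .....12.12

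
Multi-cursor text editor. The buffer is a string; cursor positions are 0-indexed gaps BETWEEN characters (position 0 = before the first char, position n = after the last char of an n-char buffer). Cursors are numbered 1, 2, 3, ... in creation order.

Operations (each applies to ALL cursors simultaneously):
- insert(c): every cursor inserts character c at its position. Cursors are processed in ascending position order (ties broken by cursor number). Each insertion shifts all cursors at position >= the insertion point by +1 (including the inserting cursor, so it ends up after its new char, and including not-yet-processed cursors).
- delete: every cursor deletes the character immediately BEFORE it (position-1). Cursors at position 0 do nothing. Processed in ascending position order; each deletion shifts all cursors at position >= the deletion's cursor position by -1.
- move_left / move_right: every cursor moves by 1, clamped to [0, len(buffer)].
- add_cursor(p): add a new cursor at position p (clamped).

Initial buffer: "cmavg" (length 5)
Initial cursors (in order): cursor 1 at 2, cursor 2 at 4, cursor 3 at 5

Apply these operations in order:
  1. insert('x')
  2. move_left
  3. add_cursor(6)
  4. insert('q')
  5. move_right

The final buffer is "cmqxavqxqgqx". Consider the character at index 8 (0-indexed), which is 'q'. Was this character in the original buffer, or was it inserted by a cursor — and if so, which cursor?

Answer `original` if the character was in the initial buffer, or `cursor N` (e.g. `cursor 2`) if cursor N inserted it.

Answer: cursor 4

Derivation:
After op 1 (insert('x')): buffer="cmxavxgx" (len 8), cursors c1@3 c2@6 c3@8, authorship ..1..2.3
After op 2 (move_left): buffer="cmxavxgx" (len 8), cursors c1@2 c2@5 c3@7, authorship ..1..2.3
After op 3 (add_cursor(6)): buffer="cmxavxgx" (len 8), cursors c1@2 c2@5 c4@6 c3@7, authorship ..1..2.3
After op 4 (insert('q')): buffer="cmqxavqxqgqx" (len 12), cursors c1@3 c2@7 c4@9 c3@11, authorship ..11..224.33
After op 5 (move_right): buffer="cmqxavqxqgqx" (len 12), cursors c1@4 c2@8 c4@10 c3@12, authorship ..11..224.33
Authorship (.=original, N=cursor N): . . 1 1 . . 2 2 4 . 3 3
Index 8: author = 4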